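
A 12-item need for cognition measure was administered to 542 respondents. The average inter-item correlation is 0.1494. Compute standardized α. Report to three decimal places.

α = 0.678

Standardized α = k·r̄ / (1 + (k−1)·r̄) = 12 × 0.1494 / (1 + 11 × 0.1494)
  = 1.7928 / 2.6434 = 0.678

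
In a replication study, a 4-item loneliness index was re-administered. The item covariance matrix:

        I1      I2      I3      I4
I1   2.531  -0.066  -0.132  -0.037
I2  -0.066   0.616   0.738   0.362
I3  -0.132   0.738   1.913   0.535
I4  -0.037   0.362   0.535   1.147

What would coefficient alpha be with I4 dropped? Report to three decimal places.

Remaining items: I1, I2, I3 (k = 3).
Σσᵢ² = 2.531 + 0.616 + 1.913 = 5.060
total variance = 5.060 + 2 × 0.540 = 6.140
α (item deleted) = (3/2)·(1 − 5.060/6.140) = 0.264

coefficient alpha = 0.264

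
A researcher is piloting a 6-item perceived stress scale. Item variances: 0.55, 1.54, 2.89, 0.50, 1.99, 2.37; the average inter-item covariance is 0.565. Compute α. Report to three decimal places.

ΣVar(i) = 0.55 + 1.54 + 2.89 + 0.50 + 1.99 + 2.37 = 9.84
Sum of the 15 distinct covariances = 15 × 0.565 = 8.475
Var(T) = ΣVar(i) + 2·Σcov = 9.84 + 2 × 8.475 = 26.790
α = (6/5)·(1 − 9.84/26.790) = 0.759

α = 0.759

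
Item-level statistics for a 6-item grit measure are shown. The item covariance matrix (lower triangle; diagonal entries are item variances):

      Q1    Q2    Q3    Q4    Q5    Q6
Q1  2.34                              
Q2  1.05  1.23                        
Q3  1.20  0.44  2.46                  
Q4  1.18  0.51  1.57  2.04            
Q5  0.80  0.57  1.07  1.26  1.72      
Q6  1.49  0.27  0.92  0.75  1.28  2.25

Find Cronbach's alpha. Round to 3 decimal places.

Σσ²ᵢ = 2.34 + 1.23 + 2.46 + 2.04 + 1.72 + 2.25 = 12.04
Sum of off-diagonal covariances = 14.36
σ²_T = 12.04 + 2 × 14.36 = 40.76
α = (k/(k−1))·(1 − Σσ²ᵢ/σ²_T) = (6/5)·(1 − 12.04/40.76) = 0.846

Cronbach's alpha = 0.846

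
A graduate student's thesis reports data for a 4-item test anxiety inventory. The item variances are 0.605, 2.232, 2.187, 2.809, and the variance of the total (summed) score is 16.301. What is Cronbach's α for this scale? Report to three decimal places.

α = 0.693

ΣVar(i) = 0.605 + 2.232 + 2.187 + 2.809 = 7.833
α = (k/(k−1))·(1 − ΣVar(i)/σ²_total) = (4/3)·(1 − 7.833/16.301) = 0.693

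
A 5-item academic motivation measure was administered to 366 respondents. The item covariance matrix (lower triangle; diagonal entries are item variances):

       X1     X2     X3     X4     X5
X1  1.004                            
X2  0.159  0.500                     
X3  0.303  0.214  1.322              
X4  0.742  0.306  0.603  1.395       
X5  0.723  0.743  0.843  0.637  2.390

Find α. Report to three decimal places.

Σσᵢ² = 1.004 + 0.500 + 1.322 + 1.395 + 2.390 = 6.611
Sum of off-diagonal covariances = 5.273
Var(T) = 6.611 + 2 × 5.273 = 17.157
α = (k/(k−1))·(1 − Σσᵢ²/Var(T)) = (5/4)·(1 − 6.611/17.157) = 0.768

α = 0.768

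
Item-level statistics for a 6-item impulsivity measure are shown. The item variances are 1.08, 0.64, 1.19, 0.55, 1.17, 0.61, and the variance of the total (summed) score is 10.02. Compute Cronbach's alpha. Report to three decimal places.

Cronbach's alpha = 0.572

Σσᵢ² = 1.08 + 0.64 + 1.19 + 0.55 + 1.17 + 0.61 = 5.24
α = (k/(k−1))·(1 − Σσᵢ²/σ²_T) = (6/5)·(1 − 5.24/10.02) = 0.572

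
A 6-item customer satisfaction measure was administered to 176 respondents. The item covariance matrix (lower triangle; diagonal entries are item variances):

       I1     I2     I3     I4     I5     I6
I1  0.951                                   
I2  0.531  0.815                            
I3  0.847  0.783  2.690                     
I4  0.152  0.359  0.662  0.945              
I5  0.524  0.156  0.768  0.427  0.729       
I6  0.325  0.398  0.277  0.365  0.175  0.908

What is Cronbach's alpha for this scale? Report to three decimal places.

Σσ²ᵢ = 0.951 + 0.815 + 2.690 + 0.945 + 0.729 + 0.908 = 7.038
Sum of off-diagonal covariances = 6.749
Var(T) = 7.038 + 2 × 6.749 = 20.536
α = (k/(k−1))·(1 − Σσ²ᵢ/Var(T)) = (6/5)·(1 − 7.038/20.536) = 0.789

α = 0.789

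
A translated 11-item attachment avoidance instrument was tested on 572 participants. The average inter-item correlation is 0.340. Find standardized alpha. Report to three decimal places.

α = 0.850

Standardized α = k·r̄ / (1 + (k−1)·r̄) = 11 × 0.340 / (1 + 10 × 0.340)
  = 3.7400 / 4.4000 = 0.850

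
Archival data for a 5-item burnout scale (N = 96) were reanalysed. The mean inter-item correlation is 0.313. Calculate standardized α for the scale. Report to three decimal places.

standardized α = 0.695

Standardized α = k·r̄ / (1 + (k−1)·r̄) = 5 × 0.313 / (1 + 4 × 0.313)
  = 1.5650 / 2.2520 = 0.695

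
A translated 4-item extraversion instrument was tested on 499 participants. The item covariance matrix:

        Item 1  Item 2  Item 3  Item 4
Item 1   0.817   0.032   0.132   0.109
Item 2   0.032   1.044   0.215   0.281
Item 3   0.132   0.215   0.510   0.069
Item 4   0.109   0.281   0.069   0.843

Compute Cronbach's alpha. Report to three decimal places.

ΣVar(i) = 0.817 + 1.044 + 0.510 + 0.843 = 3.214
Σ_{i<j} σ_ij = 0.838
Var(T) = 3.214 + 2 × 0.838 = 4.890
α = (k/(k−1))·(1 − ΣVar(i)/Var(T)) = (4/3)·(1 − 3.214/4.890) = 0.457

Cronbach's alpha = 0.457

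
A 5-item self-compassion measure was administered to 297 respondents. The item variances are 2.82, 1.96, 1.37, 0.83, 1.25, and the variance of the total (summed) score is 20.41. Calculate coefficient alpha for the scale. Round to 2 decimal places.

α = 0.75

ΣVar(i) = 2.82 + 1.96 + 1.37 + 0.83 + 1.25 = 8.23
α = (k/(k−1))·(1 − ΣVar(i)/Var(T)) = (5/4)·(1 − 8.23/20.41) = 0.75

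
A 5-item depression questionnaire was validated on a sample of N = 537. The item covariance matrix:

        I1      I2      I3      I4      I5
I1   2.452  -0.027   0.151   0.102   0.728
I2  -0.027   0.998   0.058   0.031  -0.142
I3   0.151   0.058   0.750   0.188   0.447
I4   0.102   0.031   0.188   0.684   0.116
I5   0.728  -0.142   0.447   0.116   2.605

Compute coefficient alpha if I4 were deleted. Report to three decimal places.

α = 0.351

Remaining items: I1, I2, I3, I5 (k = 4).
sum of item variances = 2.452 + 0.998 + 0.750 + 2.605 = 6.805
σ²_total = 6.805 + 2 × 1.215 = 9.235
α (item deleted) = (4/3)·(1 − 6.805/9.235) = 0.351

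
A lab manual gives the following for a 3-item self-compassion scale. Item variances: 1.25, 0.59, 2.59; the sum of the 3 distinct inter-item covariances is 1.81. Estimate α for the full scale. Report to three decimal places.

α = 0.675

ΣVar(i) = 1.25 + 0.59 + 2.59 = 4.43
Sum of distinct covariances = 1.81
Var(T) = ΣVar(i) + 2·Σcov = 4.43 + 2 × 1.81 = 8.05
α = (3/2)·(1 − 4.43/8.05) = 0.675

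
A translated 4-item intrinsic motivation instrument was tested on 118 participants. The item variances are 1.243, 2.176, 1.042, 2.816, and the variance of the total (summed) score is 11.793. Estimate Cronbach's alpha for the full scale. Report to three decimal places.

Cronbach's alpha = 0.511

Σσ²ᵢ = 1.243 + 2.176 + 1.042 + 2.816 = 7.277
α = (k/(k−1))·(1 − Σσ²ᵢ/σ²_total) = (4/3)·(1 − 7.277/11.793) = 0.511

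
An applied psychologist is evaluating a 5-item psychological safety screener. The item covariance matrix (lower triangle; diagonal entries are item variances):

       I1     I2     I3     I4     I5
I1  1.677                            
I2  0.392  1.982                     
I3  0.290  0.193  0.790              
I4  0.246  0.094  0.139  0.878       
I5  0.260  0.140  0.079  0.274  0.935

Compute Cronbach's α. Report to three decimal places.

Cronbach's α = 0.503

ΣVar(i) = 1.677 + 1.982 + 0.790 + 0.878 + 0.935 = 6.262
Sum of off-diagonal covariances = 2.107
σ²_T = 6.262 + 2 × 2.107 = 10.476
α = (k/(k−1))·(1 − ΣVar(i)/σ²_T) = (5/4)·(1 − 6.262/10.476) = 0.503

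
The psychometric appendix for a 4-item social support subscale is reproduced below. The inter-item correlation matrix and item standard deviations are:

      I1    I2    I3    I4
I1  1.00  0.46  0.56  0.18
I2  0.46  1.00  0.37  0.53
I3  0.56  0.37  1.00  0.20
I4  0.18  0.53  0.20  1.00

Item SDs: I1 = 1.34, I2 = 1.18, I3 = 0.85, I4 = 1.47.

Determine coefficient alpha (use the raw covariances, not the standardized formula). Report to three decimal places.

Σσ²ᵢ = 1.34² + 1.18² + 0.85² + 1.47² = 6.0714
Covariances σ_ij = r_ij · s_i · s_j:
  σ(I1,I2) = 0.46 × 1.34 × 1.18 = 0.7274
  σ(I1,I3) = 0.56 × 1.34 × 0.85 = 0.6378
  σ(I1,I4) = 0.18 × 1.34 × 1.47 = 0.3546
  σ(I2,I3) = 0.37 × 1.18 × 0.85 = 0.3711
  σ(I2,I4) = 0.53 × 1.18 × 1.47 = 0.9193
  σ(I3,I4) = 0.20 × 0.85 × 1.47 = 0.2499
σ²_T = Σσ²ᵢ + 2·Σσ_ij = 6.0714 + 2 × 3.2601 = 12.5916
α = (4/3)·(1 − 6.0714/12.5916) = 0.690

α = 0.690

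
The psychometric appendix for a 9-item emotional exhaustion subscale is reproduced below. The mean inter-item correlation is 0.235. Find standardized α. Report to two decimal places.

standardized α = 0.73

Standardized α = k·r̄ / (1 + (k−1)·r̄) = 9 × 0.235 / (1 + 8 × 0.235)
  = 2.1150 / 2.8800 = 0.73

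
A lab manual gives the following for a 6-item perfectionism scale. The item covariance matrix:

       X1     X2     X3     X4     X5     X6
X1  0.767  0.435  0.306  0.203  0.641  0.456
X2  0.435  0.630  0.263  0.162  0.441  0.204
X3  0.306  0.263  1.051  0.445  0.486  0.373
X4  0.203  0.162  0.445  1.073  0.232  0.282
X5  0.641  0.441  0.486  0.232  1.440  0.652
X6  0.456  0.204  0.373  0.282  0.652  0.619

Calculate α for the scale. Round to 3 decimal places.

α = 0.800

ΣVar(i) = 0.767 + 0.630 + 1.051 + 1.073 + 1.440 + 0.619 = 5.580
Sum of off-diagonal covariances = 5.581
σ²_T = 5.580 + 2 × 5.581 = 16.742
α = (k/(k−1))·(1 − ΣVar(i)/σ²_T) = (6/5)·(1 − 5.580/16.742) = 0.800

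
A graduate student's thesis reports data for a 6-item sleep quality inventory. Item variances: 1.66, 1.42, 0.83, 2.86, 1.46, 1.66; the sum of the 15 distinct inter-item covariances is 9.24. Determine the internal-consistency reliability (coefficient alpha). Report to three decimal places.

Σσᵢ² = 1.66 + 1.42 + 0.83 + 2.86 + 1.46 + 1.66 = 9.89
Sum of distinct covariances = 9.24
σ²_T = Σσᵢ² + 2·Σcov = 9.89 + 2 × 9.24 = 28.37
α = (6/5)·(1 − 9.89/28.37) = 0.782

α = 0.782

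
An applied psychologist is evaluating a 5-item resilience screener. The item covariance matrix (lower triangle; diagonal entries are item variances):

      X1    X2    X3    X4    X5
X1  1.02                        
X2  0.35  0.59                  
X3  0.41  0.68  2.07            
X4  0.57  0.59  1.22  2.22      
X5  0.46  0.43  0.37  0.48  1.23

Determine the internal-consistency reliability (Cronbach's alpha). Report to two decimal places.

Cronbach's alpha = 0.76

ΣVar(i) = 1.02 + 0.59 + 2.07 + 2.22 + 1.23 = 7.13
Σ_{i<j} σ_ij = 5.56
total variance = 7.13 + 2 × 5.56 = 18.25
α = (k/(k−1))·(1 − ΣVar(i)/total variance) = (5/4)·(1 − 7.13/18.25) = 0.76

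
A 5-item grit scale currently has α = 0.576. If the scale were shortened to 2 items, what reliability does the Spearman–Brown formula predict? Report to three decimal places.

predicted reliability = 0.352

Length factor m = 2/5 = 0.4000
α' = m·α / (1 − (1−m)·α)
   = 2/5 × 0.576 / (1 − (1 − 2/5) × 0.576)
   = 0.2304 / 0.6544 = 0.352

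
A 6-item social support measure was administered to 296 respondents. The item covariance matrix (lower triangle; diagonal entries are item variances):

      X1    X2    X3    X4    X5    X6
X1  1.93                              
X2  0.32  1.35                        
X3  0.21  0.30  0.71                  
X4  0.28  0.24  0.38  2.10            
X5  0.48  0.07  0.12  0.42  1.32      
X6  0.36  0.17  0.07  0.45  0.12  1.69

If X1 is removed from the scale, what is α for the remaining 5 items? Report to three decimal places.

α = 0.494

Remaining items: X2, X3, X4, X5, X6 (k = 5).
sum of item variances = 1.35 + 0.71 + 2.10 + 1.32 + 1.69 = 7.17
Var(T) = 7.17 + 2 × 2.34 = 11.85
α (item deleted) = (5/4)·(1 − 7.17/11.85) = 0.494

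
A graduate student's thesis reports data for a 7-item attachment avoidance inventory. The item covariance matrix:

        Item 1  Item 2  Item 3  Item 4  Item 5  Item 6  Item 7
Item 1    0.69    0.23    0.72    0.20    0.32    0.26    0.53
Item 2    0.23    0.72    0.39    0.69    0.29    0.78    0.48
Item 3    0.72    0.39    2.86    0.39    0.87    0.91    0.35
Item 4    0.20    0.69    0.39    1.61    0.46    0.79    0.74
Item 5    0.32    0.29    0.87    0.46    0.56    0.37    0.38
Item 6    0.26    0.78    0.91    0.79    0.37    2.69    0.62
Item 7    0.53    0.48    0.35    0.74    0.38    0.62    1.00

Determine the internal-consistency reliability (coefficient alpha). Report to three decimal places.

Σσᵢ² = 0.69 + 0.72 + 2.86 + 1.61 + 0.56 + 2.69 + 1.00 = 10.13
Σ_{i<j} σ_ij = 10.77
σ²_T = 10.13 + 2 × 10.77 = 31.67
α = (k/(k−1))·(1 − Σσᵢ²/σ²_T) = (7/6)·(1 − 10.13/31.67) = 0.793

coefficient alpha = 0.793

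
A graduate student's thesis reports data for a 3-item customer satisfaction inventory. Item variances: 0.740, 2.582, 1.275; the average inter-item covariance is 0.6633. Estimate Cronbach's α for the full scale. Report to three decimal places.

ΣVar(i) = 0.740 + 2.582 + 1.275 = 4.597
Sum of the 3 distinct covariances = 3 × 0.6633 = 1.9899
Var(T) = ΣVar(i) + 2·Σcov = 4.597 + 2 × 1.9899 = 8.5768
α = (3/2)·(1 − 4.597/8.5768) = 0.696

Cronbach's α = 0.696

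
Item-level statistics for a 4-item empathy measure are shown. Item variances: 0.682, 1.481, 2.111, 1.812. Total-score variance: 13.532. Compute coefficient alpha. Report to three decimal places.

Σσ²ᵢ = 0.682 + 1.481 + 2.111 + 1.812 = 6.086
α = (k/(k−1))·(1 − Σσ²ᵢ/σ²_total) = (4/3)·(1 − 6.086/13.532) = 0.734

coefficient alpha = 0.734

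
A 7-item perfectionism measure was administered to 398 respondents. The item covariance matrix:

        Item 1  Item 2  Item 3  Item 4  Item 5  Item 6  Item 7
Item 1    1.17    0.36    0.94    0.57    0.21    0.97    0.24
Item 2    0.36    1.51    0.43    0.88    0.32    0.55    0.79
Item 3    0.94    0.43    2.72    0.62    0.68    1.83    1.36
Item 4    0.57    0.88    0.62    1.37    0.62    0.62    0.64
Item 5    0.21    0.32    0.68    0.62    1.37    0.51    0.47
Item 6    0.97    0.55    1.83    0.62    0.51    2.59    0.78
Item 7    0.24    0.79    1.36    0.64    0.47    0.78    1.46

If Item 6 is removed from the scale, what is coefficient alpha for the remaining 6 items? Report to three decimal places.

coefficient alpha = 0.787

Remaining items: Item 1, Item 2, Item 3, Item 4, Item 5, Item 7 (k = 6).
sum of item variances = 1.17 + 1.51 + 2.72 + 1.37 + 1.37 + 1.46 = 9.60
σ²_total = 9.60 + 2 × 9.13 = 27.86
α (item deleted) = (6/5)·(1 − 9.60/27.86) = 0.787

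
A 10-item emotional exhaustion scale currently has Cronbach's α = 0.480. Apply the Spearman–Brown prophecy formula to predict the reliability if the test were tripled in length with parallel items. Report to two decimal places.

predicted reliability = 0.73

Length factor m = 3
α' = m·α / (1 + (m−1)·α)
   = 3 × 0.480 / (1 + (3 − 1) × 0.480)
   = 1.4400 / 1.9600 = 0.73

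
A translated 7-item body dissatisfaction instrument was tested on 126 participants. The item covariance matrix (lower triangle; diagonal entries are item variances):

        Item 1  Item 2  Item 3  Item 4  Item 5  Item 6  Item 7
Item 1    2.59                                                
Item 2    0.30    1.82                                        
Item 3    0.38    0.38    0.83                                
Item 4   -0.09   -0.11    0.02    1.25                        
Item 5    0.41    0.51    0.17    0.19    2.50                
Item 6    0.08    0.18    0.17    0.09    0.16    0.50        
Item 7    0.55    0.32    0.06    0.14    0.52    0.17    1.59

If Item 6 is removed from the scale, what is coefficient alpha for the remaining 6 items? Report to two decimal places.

Remaining items: Item 1, Item 2, Item 3, Item 4, Item 5, Item 7 (k = 6).
sum of item variances = 2.59 + 1.82 + 0.83 + 1.25 + 2.50 + 1.59 = 10.58
Var(T) = 10.58 + 2 × 3.75 = 18.08
α (item deleted) = (6/5)·(1 − 10.58/18.08) = 0.50

coefficient alpha = 0.50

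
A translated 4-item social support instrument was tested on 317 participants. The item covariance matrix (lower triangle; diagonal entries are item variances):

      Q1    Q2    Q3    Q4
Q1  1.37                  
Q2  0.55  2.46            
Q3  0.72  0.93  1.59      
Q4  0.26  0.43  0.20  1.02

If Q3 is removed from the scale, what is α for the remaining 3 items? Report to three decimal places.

Remaining items: Q1, Q2, Q4 (k = 3).
Σσᵢ² = 1.37 + 2.46 + 1.02 = 4.85
Var(T) = 4.85 + 2 × 1.24 = 7.33
α (item deleted) = (3/2)·(1 − 4.85/7.33) = 0.508

α = 0.508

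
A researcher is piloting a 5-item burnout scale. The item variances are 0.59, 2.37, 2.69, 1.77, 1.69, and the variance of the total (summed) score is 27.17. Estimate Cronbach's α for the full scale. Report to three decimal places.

α = 0.831

sum of item variances = 0.59 + 2.37 + 2.69 + 1.77 + 1.69 = 9.11
α = (k/(k−1))·(1 − sum of item variances/σ²_T) = (5/4)·(1 − 9.11/27.17) = 0.831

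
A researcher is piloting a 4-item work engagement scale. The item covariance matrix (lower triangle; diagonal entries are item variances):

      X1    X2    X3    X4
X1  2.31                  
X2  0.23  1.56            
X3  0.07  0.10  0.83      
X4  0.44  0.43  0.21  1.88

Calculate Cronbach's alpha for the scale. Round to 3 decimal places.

Cronbach's alpha = 0.414

Σσ²ᵢ = 2.31 + 1.56 + 0.83 + 1.88 = 6.58
Sum of off-diagonal covariances = 1.48
total variance = 6.58 + 2 × 1.48 = 9.54
α = (k/(k−1))·(1 − Σσ²ᵢ/total variance) = (4/3)·(1 − 6.58/9.54) = 0.414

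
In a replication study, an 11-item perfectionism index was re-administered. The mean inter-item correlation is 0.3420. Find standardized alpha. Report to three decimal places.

Standardized α = k·r̄ / (1 + (k−1)·r̄) = 11 × 0.3420 / (1 + 10 × 0.3420)
  = 3.7620 / 4.4200 = 0.851

standardized alpha = 0.851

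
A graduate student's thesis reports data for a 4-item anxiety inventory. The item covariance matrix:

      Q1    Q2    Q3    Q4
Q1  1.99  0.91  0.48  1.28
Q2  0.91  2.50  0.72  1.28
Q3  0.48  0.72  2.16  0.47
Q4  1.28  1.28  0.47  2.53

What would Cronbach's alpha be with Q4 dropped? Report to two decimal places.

Remaining items: Q1, Q2, Q3 (k = 3).
sum of item variances = 1.99 + 2.50 + 2.16 = 6.65
Var(T) = 6.65 + 2 × 2.11 = 10.87
α (item deleted) = (3/2)·(1 − 6.65/10.87) = 0.58

α = 0.58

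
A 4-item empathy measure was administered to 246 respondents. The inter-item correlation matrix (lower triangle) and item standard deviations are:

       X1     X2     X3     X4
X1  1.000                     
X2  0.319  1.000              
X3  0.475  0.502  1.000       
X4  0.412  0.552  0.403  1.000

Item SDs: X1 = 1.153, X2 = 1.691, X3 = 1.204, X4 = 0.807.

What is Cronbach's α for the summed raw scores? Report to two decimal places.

Σσ²ᵢ = 1.153² + 1.691² + 1.204² + 0.807² = 6.2898
Covariances σ_ij = r_ij · s_i · s_j:
  σ(X1,X2) = 0.319 × 1.153 × 1.691 = 0.6220
  σ(X1,X3) = 0.475 × 1.153 × 1.204 = 0.6594
  σ(X1,X4) = 0.412 × 1.153 × 0.807 = 0.3834
  σ(X2,X3) = 0.502 × 1.691 × 1.204 = 1.0221
  σ(X2,X4) = 0.552 × 1.691 × 0.807 = 0.7533
  σ(X3,X4) = 0.403 × 1.204 × 0.807 = 0.3916
σ²_T = Σσ²ᵢ + 2·Σσ_ij = 6.2898 + 2 × 3.8318 = 13.9534
α = (4/3)·(1 − 6.2898/13.9534) = 0.73

α = 0.73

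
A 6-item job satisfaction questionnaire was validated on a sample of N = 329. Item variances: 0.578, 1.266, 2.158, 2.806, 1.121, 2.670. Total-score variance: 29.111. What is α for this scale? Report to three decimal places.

α = 0.763

ΣVar(i) = 0.578 + 1.266 + 2.158 + 2.806 + 1.121 + 2.670 = 10.599
α = (k/(k−1))·(1 − ΣVar(i)/Var(T)) = (6/5)·(1 − 10.599/29.111) = 0.763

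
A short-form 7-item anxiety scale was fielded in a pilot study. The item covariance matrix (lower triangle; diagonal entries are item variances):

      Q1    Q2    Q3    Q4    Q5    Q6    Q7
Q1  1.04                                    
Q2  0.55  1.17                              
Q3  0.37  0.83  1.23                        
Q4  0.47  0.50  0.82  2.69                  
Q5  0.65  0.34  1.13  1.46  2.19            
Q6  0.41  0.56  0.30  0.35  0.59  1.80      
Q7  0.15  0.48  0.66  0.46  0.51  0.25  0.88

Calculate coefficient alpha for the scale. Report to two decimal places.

ΣVar(i) = 1.04 + 1.17 + 1.23 + 2.69 + 2.19 + 1.80 + 0.88 = 11.00
Σ_{i<j} σ_ij = 11.84
total variance = 11.00 + 2 × 11.84 = 34.68
α = (k/(k−1))·(1 − ΣVar(i)/total variance) = (7/6)·(1 − 11.00/34.68) = 0.80

coefficient alpha = 0.80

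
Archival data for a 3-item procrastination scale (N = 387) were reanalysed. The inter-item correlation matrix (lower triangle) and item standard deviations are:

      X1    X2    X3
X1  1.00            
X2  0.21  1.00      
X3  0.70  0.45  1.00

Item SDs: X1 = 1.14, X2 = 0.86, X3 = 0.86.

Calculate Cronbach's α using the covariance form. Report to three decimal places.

α = 0.703

Σσ²ᵢ = 1.14² + 0.86² + 0.86² = 2.7788
Covariances σ_ij = r_ij · s_i · s_j:
  σ(X1,X2) = 0.21 × 1.14 × 0.86 = 0.2059
  σ(X1,X3) = 0.70 × 1.14 × 0.86 = 0.6863
  σ(X2,X3) = 0.45 × 0.86 × 0.86 = 0.3328
σ²_T = Σσ²ᵢ + 2·Σσ_ij = 2.7788 + 2 × 1.2250 = 5.2288
α = (3/2)·(1 − 2.7788/5.2288) = 0.703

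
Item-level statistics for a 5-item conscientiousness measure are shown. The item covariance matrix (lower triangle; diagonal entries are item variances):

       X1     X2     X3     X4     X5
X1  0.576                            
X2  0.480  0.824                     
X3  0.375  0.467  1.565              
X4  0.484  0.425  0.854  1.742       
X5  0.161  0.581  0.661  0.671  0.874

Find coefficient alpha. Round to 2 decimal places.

α = 0.81

Σσ²ᵢ = 0.576 + 0.824 + 1.565 + 1.742 + 0.874 = 5.581
Sum of off-diagonal covariances = 5.159
σ²_T = 5.581 + 2 × 5.159 = 15.899
α = (k/(k−1))·(1 − Σσ²ᵢ/σ²_T) = (5/4)·(1 − 5.581/15.899) = 0.81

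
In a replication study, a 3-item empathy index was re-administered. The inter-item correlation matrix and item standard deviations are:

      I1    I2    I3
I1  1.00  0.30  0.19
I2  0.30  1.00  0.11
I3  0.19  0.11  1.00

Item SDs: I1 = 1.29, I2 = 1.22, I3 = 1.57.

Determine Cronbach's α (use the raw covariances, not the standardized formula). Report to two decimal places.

Σσ²ᵢ = 1.29² + 1.22² + 1.57² = 5.6174
Covariances σ_ij = r_ij · s_i · s_j:
  σ(I1,I2) = 0.30 × 1.29 × 1.22 = 0.4721
  σ(I1,I3) = 0.19 × 1.29 × 1.57 = 0.3848
  σ(I2,I3) = 0.11 × 1.22 × 1.57 = 0.2107
σ²_T = Σσ²ᵢ + 2·Σσ_ij = 5.6174 + 2 × 1.0676 = 7.7526
α = (3/2)·(1 − 5.6174/7.7526) = 0.41

α = 0.41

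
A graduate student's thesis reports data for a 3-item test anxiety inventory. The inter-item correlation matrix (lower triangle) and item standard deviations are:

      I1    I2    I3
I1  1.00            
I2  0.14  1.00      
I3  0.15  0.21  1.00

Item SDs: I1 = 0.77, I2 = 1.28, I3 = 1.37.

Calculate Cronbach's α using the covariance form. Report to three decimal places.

Σσ²ᵢ = 0.77² + 1.28² + 1.37² = 4.1082
Covariances σ_ij = r_ij · s_i · s_j:
  σ(I1,I2) = 0.14 × 0.77 × 1.28 = 0.1380
  σ(I1,I3) = 0.15 × 0.77 × 1.37 = 0.1582
  σ(I2,I3) = 0.21 × 1.28 × 1.37 = 0.3683
σ²_T = Σσ²ᵢ + 2·Σσ_ij = 4.1082 + 2 × 0.6645 = 5.4372
α = (3/2)·(1 − 4.1082/5.4372) = 0.367

Cronbach's α = 0.367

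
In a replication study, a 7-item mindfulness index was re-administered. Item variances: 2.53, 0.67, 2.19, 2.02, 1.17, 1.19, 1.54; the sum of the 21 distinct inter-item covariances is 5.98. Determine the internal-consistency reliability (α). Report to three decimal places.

ΣVar(i) = 2.53 + 0.67 + 2.19 + 2.02 + 1.17 + 1.19 + 1.54 = 11.31
Sum of distinct covariances = 5.98
σ²_total = ΣVar(i) + 2·Σcov = 11.31 + 2 × 5.98 = 23.27
α = (7/6)·(1 − 11.31/23.27) = 0.600

α = 0.600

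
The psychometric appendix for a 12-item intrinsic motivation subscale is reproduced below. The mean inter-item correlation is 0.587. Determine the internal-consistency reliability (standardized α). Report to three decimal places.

standardized α = 0.945

Standardized α = k·r̄ / (1 + (k−1)·r̄) = 12 × 0.587 / (1 + 11 × 0.587)
  = 7.0440 / 7.4570 = 0.945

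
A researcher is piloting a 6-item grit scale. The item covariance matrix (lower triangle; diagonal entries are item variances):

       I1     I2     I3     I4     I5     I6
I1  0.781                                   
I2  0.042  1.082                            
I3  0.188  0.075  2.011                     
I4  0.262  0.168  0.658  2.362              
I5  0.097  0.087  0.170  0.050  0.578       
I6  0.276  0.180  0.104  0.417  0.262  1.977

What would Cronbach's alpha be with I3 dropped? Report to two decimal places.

Cronbach's alpha = 0.44

Remaining items: I1, I2, I4, I5, I6 (k = 5).
sum of item variances = 0.781 + 1.082 + 2.362 + 0.578 + 1.977 = 6.780
Var(T) = 6.780 + 2 × 1.841 = 10.462
α (item deleted) = (5/4)·(1 − 6.780/10.462) = 0.44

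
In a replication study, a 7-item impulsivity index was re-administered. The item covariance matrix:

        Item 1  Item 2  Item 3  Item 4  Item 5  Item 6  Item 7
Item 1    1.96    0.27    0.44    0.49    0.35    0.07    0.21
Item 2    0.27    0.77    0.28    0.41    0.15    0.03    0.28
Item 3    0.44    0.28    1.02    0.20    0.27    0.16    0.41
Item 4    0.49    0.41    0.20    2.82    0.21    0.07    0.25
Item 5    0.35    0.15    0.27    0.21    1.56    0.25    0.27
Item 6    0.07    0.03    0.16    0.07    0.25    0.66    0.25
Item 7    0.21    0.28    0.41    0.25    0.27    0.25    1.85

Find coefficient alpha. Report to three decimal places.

α = 0.583

sum of item variances = 1.96 + 0.77 + 1.02 + 2.82 + 1.56 + 0.66 + 1.85 = 10.64
Sum of the distinct covariances = 5.32
total variance = 10.64 + 2 × 5.32 = 21.28
α = (k/(k−1))·(1 − sum of item variances/total variance) = (7/6)·(1 − 10.64/21.28) = 0.583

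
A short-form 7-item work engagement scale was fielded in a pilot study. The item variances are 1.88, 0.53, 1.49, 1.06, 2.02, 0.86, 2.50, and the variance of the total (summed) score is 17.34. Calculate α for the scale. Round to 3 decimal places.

α = 0.471

sum of item variances = 1.88 + 0.53 + 1.49 + 1.06 + 2.02 + 0.86 + 2.50 = 10.34
α = (k/(k−1))·(1 − sum of item variances/total variance) = (7/6)·(1 − 10.34/17.34) = 0.471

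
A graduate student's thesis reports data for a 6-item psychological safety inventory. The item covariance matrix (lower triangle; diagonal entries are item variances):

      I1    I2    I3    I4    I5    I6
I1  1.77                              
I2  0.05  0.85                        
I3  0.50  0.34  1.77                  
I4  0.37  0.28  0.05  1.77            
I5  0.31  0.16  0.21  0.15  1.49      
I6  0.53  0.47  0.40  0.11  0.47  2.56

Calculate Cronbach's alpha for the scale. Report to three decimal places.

ΣVar(i) = 1.77 + 0.85 + 1.77 + 1.77 + 1.49 + 2.56 = 10.21
Sum of off-diagonal covariances = 4.40
Var(T) = 10.21 + 2 × 4.40 = 19.01
α = (k/(k−1))·(1 − ΣVar(i)/Var(T)) = (6/5)·(1 − 10.21/19.01) = 0.555

Cronbach's alpha = 0.555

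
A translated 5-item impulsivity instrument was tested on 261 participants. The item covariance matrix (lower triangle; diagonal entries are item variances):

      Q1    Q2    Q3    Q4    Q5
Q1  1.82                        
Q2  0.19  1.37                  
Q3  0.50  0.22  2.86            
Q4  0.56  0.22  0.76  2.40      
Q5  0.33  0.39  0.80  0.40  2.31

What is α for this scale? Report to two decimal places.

α = 0.56

sum of item variances = 1.82 + 1.37 + 2.86 + 2.40 + 2.31 = 10.76
Sum of off-diagonal covariances = 4.37
total variance = 10.76 + 2 × 4.37 = 19.50
α = (k/(k−1))·(1 − sum of item variances/total variance) = (5/4)·(1 − 10.76/19.50) = 0.56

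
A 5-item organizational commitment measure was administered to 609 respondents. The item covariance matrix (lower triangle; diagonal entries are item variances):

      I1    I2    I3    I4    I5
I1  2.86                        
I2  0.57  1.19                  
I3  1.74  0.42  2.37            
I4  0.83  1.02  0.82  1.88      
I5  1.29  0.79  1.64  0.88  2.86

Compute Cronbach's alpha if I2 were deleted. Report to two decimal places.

Remaining items: I1, I3, I4, I5 (k = 4).
sum of item variances = 2.86 + 2.37 + 1.88 + 2.86 = 9.97
total variance = 9.97 + 2 × 7.20 = 24.37
α (item deleted) = (4/3)·(1 − 9.97/24.37) = 0.79

α = 0.79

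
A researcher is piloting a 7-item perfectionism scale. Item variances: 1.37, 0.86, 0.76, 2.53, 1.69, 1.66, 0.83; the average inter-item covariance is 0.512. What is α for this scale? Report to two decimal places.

α = 0.80

Σσ²ᵢ = 1.37 + 0.86 + 0.76 + 2.53 + 1.69 + 1.66 + 0.83 = 9.70
Sum of the 21 distinct covariances = 21 × 0.512 = 10.752
total variance = Σσ²ᵢ + 2·Σcov = 9.70 + 2 × 10.752 = 31.204
α = (7/6)·(1 − 9.70/31.204) = 0.80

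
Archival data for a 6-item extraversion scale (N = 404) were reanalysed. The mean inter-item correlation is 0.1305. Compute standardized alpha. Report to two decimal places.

standardized alpha = 0.47

Standardized α = k·r̄ / (1 + (k−1)·r̄) = 6 × 0.1305 / (1 + 5 × 0.1305)
  = 0.7830 / 1.6525 = 0.47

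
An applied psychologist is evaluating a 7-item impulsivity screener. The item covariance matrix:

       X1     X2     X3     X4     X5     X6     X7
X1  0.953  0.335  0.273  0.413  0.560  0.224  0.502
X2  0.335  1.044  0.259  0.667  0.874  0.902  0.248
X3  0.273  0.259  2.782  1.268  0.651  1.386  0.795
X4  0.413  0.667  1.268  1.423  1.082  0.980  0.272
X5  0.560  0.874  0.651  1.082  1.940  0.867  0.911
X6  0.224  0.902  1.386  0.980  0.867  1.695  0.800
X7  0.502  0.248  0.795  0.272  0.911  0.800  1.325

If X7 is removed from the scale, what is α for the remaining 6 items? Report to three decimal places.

Remaining items: X1, X2, X3, X4, X5, X6 (k = 6).
Σσ²ᵢ = 0.953 + 1.044 + 2.782 + 1.423 + 1.940 + 1.695 = 9.837
total variance = 9.837 + 2 × 10.741 = 31.319
α (item deleted) = (6/5)·(1 − 9.837/31.319) = 0.823

α = 0.823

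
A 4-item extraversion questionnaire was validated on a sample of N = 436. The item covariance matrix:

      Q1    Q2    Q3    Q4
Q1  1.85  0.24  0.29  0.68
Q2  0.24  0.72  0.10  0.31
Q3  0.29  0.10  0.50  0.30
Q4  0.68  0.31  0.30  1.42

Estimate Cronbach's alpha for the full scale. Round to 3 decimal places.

α = 0.615

Σσ²ᵢ = 1.85 + 0.72 + 0.50 + 1.42 = 4.49
Σ_{i<j} σ_ij = 1.92
Var(T) = 4.49 + 2 × 1.92 = 8.33
α = (k/(k−1))·(1 − Σσ²ᵢ/Var(T)) = (4/3)·(1 − 4.49/8.33) = 0.615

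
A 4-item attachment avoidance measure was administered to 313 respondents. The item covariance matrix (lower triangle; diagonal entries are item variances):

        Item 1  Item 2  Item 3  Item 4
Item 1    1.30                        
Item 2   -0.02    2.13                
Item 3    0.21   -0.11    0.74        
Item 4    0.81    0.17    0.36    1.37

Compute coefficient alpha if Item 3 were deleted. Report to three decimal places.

Remaining items: Item 1, Item 2, Item 4 (k = 3).
Σσ²ᵢ = 1.30 + 2.13 + 1.37 = 4.80
σ²_T = 4.80 + 2 × 0.96 = 6.72
α (item deleted) = (3/2)·(1 − 4.80/6.72) = 0.429

α = 0.429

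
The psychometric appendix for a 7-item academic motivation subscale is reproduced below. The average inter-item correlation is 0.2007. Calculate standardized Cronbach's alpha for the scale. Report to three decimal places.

standardized Cronbach's alpha = 0.637

Standardized α = k·r̄ / (1 + (k−1)·r̄) = 7 × 0.2007 / (1 + 6 × 0.2007)
  = 1.4049 / 2.2042 = 0.637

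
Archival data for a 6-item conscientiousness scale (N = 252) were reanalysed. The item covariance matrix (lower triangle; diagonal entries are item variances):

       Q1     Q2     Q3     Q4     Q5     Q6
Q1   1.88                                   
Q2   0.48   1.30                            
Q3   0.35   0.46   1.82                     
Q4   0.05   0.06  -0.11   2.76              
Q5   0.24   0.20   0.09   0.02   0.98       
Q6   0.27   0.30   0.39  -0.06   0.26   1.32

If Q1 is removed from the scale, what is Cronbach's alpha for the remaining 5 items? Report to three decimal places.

α = 0.353

Remaining items: Q2, Q3, Q4, Q5, Q6 (k = 5).
sum of item variances = 1.30 + 1.82 + 2.76 + 0.98 + 1.32 = 8.18
σ²_T = 8.18 + 2 × 1.61 = 11.40
α (item deleted) = (5/4)·(1 − 8.18/11.40) = 0.353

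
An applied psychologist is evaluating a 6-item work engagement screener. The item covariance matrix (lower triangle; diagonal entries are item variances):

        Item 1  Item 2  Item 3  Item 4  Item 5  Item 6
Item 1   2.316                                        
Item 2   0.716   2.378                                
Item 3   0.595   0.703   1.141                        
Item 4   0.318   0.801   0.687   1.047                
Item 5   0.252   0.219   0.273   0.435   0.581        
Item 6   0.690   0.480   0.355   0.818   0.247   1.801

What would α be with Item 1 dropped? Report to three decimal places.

α = 0.739

Remaining items: Item 2, Item 3, Item 4, Item 5, Item 6 (k = 5).
Σσᵢ² = 2.378 + 1.141 + 1.047 + 0.581 + 1.801 = 6.948
σ²_total = 6.948 + 2 × 5.018 = 16.984
α (item deleted) = (5/4)·(1 − 6.948/16.984) = 0.739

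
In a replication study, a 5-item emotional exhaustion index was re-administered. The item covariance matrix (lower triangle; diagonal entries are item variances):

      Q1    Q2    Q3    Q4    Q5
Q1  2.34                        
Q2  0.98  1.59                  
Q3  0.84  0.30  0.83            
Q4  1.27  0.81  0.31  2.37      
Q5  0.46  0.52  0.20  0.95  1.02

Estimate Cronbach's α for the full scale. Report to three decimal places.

ΣVar(i) = 2.34 + 1.59 + 0.83 + 2.37 + 1.02 = 8.15
Σ_{i<j} σ_ij = 6.64
σ²_total = 8.15 + 2 × 6.64 = 21.43
α = (k/(k−1))·(1 − ΣVar(i)/σ²_total) = (5/4)·(1 − 8.15/21.43) = 0.775

α = 0.775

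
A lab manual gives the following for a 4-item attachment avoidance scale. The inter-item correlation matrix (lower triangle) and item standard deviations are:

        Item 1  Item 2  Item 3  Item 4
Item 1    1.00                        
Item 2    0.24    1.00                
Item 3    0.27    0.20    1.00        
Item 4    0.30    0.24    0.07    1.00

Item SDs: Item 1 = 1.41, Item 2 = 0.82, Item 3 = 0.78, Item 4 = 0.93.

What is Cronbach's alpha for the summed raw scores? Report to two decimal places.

Σσ²ᵢ = 1.41² + 0.82² + 0.78² + 0.93² = 4.1338
Covariances σ_ij = r_ij · s_i · s_j:
  σ(Item 1,Item 2) = 0.24 × 1.41 × 0.82 = 0.2775
  σ(Item 1,Item 3) = 0.27 × 1.41 × 0.78 = 0.2969
  σ(Item 1,Item 4) = 0.30 × 1.41 × 0.93 = 0.3934
  σ(Item 2,Item 3) = 0.20 × 0.82 × 0.78 = 0.1279
  σ(Item 2,Item 4) = 0.24 × 0.82 × 0.93 = 0.1830
  σ(Item 3,Item 4) = 0.07 × 0.78 × 0.93 = 0.0508
σ²_T = Σσ²ᵢ + 2·Σσ_ij = 4.1338 + 2 × 1.3295 = 6.7928
α = (4/3)·(1 − 4.1338/6.7928) = 0.52

Cronbach's alpha = 0.52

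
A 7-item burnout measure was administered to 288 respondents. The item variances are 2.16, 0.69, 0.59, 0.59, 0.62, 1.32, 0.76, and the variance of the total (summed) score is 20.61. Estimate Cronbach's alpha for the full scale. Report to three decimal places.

Cronbach's alpha = 0.786

ΣVar(i) = 2.16 + 0.69 + 0.59 + 0.59 + 0.62 + 1.32 + 0.76 = 6.73
α = (k/(k−1))·(1 − ΣVar(i)/Var(T)) = (7/6)·(1 − 6.73/20.61) = 0.786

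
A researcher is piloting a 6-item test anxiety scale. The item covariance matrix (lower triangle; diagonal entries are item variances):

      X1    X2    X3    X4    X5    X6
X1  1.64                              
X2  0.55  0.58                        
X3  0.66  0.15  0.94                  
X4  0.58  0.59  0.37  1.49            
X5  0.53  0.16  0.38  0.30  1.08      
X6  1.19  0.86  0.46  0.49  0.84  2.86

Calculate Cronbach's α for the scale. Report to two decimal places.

α = 0.78

Σσ²ᵢ = 1.64 + 0.58 + 0.94 + 1.49 + 1.08 + 2.86 = 8.59
Sum of the distinct covariances = 8.11
Var(T) = 8.59 + 2 × 8.11 = 24.81
α = (k/(k−1))·(1 − Σσ²ᵢ/Var(T)) = (6/5)·(1 − 8.59/24.81) = 0.78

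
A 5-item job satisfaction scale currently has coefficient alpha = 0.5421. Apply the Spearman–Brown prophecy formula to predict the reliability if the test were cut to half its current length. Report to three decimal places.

Length factor m = 1/2
α' = m·α / (1 − (1−m)·α)
   = 1/2 × 0.5421 / (1 − (1 − 1/2) × 0.5421)
   = 0.2711 / 0.7289 = 0.372

predicted reliability = 0.372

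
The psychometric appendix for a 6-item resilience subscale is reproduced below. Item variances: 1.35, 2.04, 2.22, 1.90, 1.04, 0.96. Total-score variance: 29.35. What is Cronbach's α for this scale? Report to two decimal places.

Cronbach's α = 0.81

Σσ²ᵢ = 1.35 + 2.04 + 2.22 + 1.90 + 1.04 + 0.96 = 9.51
α = (k/(k−1))·(1 − Σσ²ᵢ/total variance) = (6/5)·(1 − 9.51/29.35) = 0.81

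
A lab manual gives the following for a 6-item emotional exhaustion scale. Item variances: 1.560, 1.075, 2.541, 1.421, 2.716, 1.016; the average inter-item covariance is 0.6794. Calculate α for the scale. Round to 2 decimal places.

α = 0.80

ΣVar(i) = 1.560 + 1.075 + 2.541 + 1.421 + 2.716 + 1.016 = 10.329
Sum of the 15 distinct covariances = 15 × 0.6794 = 10.1910
Var(T) = ΣVar(i) + 2·Σcov = 10.329 + 2 × 10.1910 = 30.7110
α = (6/5)·(1 − 10.329/30.7110) = 0.80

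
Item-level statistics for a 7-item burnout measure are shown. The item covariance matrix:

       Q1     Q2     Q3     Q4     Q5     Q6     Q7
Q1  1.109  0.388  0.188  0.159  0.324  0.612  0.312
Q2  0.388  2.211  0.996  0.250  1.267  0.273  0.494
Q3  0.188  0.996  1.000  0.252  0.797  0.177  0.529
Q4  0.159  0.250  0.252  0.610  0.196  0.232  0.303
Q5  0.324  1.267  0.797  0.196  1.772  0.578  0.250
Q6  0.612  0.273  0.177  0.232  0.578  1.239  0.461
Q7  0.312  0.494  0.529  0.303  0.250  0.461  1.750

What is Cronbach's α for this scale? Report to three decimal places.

Cronbach's α = 0.759

Σσ²ᵢ = 1.109 + 2.211 + 1.000 + 0.610 + 1.772 + 1.239 + 1.750 = 9.691
Sum of off-diagonal covariances = 9.038
total variance = 9.691 + 2 × 9.038 = 27.767
α = (k/(k−1))·(1 − Σσ²ᵢ/total variance) = (7/6)·(1 − 9.691/27.767) = 0.759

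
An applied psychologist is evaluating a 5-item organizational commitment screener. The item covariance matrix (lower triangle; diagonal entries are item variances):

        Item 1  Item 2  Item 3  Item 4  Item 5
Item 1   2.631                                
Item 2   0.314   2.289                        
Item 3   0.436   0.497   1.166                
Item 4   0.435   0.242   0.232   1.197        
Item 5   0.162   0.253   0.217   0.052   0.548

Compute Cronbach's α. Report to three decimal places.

sum of item variances = 2.631 + 2.289 + 1.166 + 1.197 + 0.548 = 7.831
Sum of the distinct covariances = 2.840
σ²_T = 7.831 + 2 × 2.840 = 13.511
α = (k/(k−1))·(1 − sum of item variances/σ²_T) = (5/4)·(1 − 7.831/13.511) = 0.525

α = 0.525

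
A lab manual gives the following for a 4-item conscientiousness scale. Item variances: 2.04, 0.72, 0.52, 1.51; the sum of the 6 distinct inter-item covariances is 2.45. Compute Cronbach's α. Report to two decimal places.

α = 0.67

ΣVar(i) = 2.04 + 0.72 + 0.52 + 1.51 = 4.79
Sum of distinct covariances = 2.45
Var(T) = ΣVar(i) + 2·Σcov = 4.79 + 2 × 2.45 = 9.69
α = (4/3)·(1 − 4.79/9.69) = 0.67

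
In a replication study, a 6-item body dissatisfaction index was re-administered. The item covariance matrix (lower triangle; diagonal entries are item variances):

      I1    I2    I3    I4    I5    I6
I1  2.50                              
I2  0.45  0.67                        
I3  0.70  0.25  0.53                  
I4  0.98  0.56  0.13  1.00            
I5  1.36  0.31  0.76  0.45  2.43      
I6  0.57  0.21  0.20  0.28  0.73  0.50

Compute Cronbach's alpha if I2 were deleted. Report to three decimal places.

Cronbach's alpha = 0.799

Remaining items: I1, I3, I4, I5, I6 (k = 5).
sum of item variances = 2.50 + 0.53 + 1.00 + 2.43 + 0.50 = 6.96
total variance = 6.96 + 2 × 6.16 = 19.28
α (item deleted) = (5/4)·(1 − 6.96/19.28) = 0.799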